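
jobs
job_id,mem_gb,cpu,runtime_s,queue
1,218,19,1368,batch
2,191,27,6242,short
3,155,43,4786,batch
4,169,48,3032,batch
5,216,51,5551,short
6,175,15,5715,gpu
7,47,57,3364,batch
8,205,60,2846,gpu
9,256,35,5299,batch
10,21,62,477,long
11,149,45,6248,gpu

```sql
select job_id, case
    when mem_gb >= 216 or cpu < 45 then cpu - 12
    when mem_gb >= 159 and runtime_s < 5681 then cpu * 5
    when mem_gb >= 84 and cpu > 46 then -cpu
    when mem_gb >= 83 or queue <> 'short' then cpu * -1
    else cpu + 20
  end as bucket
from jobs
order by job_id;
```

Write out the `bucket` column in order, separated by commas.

7, 15, 31, 240, 39, 3, -57, 300, 23, -62, -45

job_id=1: mem_gb >= 216 or cpu < 45 → 7
job_id=2: mem_gb >= 216 or cpu < 45 → 15
job_id=3: mem_gb >= 216 or cpu < 45 → 31
job_id=4: mem_gb >= 159 and runtime_s < 5681 → 240
job_id=5: mem_gb >= 216 or cpu < 45 → 39
job_id=6: mem_gb >= 216 or cpu < 45 → 3
job_id=7: mem_gb >= 83 or queue <> 'short' → -57
job_id=8: mem_gb >= 159 and runtime_s < 5681 → 300
job_id=9: mem_gb >= 216 or cpu < 45 → 23
job_id=10: mem_gb >= 83 or queue <> 'short' → -62
job_id=11: mem_gb >= 83 or queue <> 'short' → -45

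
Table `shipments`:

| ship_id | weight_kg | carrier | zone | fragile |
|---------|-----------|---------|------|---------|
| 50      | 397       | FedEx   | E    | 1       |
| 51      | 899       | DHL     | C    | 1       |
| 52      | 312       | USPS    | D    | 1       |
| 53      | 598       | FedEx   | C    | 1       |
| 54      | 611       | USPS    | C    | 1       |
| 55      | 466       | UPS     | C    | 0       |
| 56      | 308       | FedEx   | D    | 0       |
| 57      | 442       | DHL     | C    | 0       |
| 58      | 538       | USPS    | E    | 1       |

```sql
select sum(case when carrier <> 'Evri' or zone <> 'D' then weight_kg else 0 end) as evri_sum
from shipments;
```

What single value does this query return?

4571

ship_id=50: ✓ → 397
ship_id=51: ✓ → 899
ship_id=52: ✓ → 312
ship_id=53: ✓ → 598
ship_id=54: ✓ → 611
ship_id=55: ✓ → 466
ship_id=56: ✓ → 308
ship_id=57: ✓ → 442
ship_id=58: ✓ → 538
evri_sum = 397 + 899 + 312 + 598 + 611 + 466 + 308 + 442 + 538 = 4571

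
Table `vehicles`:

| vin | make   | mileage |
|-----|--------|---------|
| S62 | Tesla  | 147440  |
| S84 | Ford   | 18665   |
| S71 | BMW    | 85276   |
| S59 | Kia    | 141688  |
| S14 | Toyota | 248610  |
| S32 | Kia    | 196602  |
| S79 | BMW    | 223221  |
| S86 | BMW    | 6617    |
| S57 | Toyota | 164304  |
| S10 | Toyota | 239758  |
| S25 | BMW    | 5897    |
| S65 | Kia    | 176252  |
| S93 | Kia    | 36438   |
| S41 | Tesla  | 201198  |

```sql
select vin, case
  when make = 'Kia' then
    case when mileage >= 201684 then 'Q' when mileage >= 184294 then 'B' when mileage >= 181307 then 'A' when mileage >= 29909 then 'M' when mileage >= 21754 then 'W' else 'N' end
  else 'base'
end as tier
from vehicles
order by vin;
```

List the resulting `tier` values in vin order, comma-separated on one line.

base, base, base, B, base, base, M, base, M, base, base, base, base, M

vin=S10: make='Toyota' → outer ELSE → base
vin=S14: make='Toyota' → outer ELSE → base
vin=S25: make='BMW' → outer ELSE → base
vin=S32: make='Kia' → inner[mileage >= 184294] → B
vin=S41: make='Tesla' → outer ELSE → base
vin=S57: make='Toyota' → outer ELSE → base
vin=S59: make='Kia' → inner[mileage >= 29909] → M
vin=S62: make='Tesla' → outer ELSE → base
vin=S65: make='Kia' → inner[mileage >= 29909] → M
vin=S71: make='BMW' → outer ELSE → base
vin=S79: make='BMW' → outer ELSE → base
vin=S84: make='Ford' → outer ELSE → base
vin=S86: make='BMW' → outer ELSE → base
vin=S93: make='Kia' → inner[mileage >= 29909] → M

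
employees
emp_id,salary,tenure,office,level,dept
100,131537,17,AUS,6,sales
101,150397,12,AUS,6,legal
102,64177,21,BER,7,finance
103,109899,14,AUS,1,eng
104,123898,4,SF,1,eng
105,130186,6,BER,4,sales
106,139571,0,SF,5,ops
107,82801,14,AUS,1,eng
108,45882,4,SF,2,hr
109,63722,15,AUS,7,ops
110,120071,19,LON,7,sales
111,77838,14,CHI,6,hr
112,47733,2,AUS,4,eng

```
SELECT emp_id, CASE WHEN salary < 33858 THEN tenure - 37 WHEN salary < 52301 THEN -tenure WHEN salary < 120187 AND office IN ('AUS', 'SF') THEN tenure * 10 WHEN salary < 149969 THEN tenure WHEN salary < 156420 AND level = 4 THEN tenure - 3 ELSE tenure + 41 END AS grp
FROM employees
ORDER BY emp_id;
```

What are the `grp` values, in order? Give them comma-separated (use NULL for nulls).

17, 53, 21, 140, 4, 6, 0, 140, -4, 150, 19, 14, -2

emp_id=100: salary < 149969 → 17
emp_id=101: ELSE → 53
emp_id=102: salary < 149969 → 21
emp_id=103: salary < 120187 AND office IN ('AUS', 'SF') → 140
emp_id=104: salary < 149969 → 4
emp_id=105: salary < 149969 → 6
emp_id=106: salary < 149969 → 0
emp_id=107: salary < 120187 AND office IN ('AUS', 'SF') → 140
emp_id=108: salary < 52301 → -4
emp_id=109: salary < 120187 AND office IN ('AUS', 'SF') → 150
emp_id=110: salary < 149969 → 19
emp_id=111: salary < 149969 → 14
emp_id=112: salary < 52301 → -2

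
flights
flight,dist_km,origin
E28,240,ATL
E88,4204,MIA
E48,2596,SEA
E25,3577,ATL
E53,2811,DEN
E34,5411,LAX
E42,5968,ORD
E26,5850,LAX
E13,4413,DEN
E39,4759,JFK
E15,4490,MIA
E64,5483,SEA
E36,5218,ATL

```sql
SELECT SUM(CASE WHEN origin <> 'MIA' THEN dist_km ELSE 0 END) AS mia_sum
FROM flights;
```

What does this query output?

46326

flight=E28: ✓ → 240
flight=E88: ✗
flight=E48: ✓ → 2596
flight=E25: ✓ → 3577
flight=E53: ✓ → 2811
flight=E34: ✓ → 5411
flight=E42: ✓ → 5968
flight=E26: ✓ → 5850
flight=E13: ✓ → 4413
flight=E39: ✓ → 4759
flight=E15: ✗
flight=E64: ✓ → 5483
flight=E36: ✓ → 5218
mia_sum = 240 + 2596 + 3577 + 2811 + 5411 + 5968 + 5850 + 4413 + 4759 + 5483 + 5218 = 46326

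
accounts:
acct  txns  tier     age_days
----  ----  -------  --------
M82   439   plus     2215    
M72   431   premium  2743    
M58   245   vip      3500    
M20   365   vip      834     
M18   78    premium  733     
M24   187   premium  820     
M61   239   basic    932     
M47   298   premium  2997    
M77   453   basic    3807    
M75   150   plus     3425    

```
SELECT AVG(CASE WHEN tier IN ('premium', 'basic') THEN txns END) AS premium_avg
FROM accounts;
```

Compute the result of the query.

281

acct=M82: ✗
acct=M72: ✓ → 431
acct=M58: ✗
acct=M20: ✗
acct=M18: ✓ → 78
acct=M24: ✓ → 187
acct=M61: ✓ → 239
acct=M47: ✓ → 298
acct=M77: ✓ → 453
acct=M75: ✗
premium_avg = (431 + 78 + 187 + 239 + 298 + 453) / 6 = 281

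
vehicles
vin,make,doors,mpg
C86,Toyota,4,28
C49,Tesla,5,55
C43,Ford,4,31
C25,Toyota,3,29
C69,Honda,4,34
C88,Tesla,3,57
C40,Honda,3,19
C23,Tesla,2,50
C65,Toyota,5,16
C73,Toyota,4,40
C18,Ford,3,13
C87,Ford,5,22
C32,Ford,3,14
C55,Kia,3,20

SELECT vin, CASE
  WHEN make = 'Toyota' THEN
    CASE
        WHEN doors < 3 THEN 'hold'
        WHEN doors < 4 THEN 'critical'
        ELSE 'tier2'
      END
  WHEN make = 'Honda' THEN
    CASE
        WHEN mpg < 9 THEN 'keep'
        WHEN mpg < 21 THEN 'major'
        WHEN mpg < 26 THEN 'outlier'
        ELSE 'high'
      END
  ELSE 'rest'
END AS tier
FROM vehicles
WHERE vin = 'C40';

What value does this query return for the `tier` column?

vin = C40: make=Honda, doors=3, mpg=19.
make='Honda' → inner[mpg < 21] → major

major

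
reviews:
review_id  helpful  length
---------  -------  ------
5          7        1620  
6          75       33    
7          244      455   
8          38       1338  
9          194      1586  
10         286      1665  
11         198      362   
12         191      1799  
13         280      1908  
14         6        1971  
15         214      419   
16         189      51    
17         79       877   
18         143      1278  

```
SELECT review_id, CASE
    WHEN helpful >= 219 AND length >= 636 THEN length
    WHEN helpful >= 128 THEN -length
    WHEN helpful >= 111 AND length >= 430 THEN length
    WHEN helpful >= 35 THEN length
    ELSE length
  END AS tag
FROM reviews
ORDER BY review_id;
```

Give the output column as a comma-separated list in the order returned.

1620, 33, -455, 1338, -1586, 1665, -362, -1799, 1908, 1971, -419, -51, 877, -1278

review_id=5: ELSE → 1620
review_id=6: helpful >= 35 → 33
review_id=7: helpful >= 128 → -455
review_id=8: helpful >= 35 → 1338
review_id=9: helpful >= 128 → -1586
review_id=10: helpful >= 219 AND length >= 636 → 1665
review_id=11: helpful >= 128 → -362
review_id=12: helpful >= 128 → -1799
review_id=13: helpful >= 219 AND length >= 636 → 1908
review_id=14: ELSE → 1971
review_id=15: helpful >= 128 → -419
review_id=16: helpful >= 128 → -51
review_id=17: helpful >= 35 → 877
review_id=18: helpful >= 128 → -1278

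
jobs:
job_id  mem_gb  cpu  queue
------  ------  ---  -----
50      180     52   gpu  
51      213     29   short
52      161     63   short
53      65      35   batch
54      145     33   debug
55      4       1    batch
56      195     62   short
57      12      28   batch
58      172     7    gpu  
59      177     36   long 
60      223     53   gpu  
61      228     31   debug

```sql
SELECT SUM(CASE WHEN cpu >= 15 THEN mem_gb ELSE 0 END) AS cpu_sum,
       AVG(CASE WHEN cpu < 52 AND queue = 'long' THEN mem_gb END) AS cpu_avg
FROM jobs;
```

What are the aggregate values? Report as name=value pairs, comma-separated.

cpu_sum=1599, cpu_avg=177

[cpu_sum: cpu >= 15]
job_id=50: ✓ → 180
job_id=51: ✓ → 213
job_id=52: ✓ → 161
job_id=53: ✓ → 65
job_id=54: ✓ → 145
job_id=55: ✗
job_id=56: ✓ → 195
job_id=57: ✓ → 12
job_id=58: ✗
job_id=59: ✓ → 177
job_id=60: ✓ → 223
job_id=61: ✓ → 228
cpu_sum = 180 + 213 + 161 + 65 + 145 + 195 + 12 + 177 + 223 + 228 = 1599
—
[cpu_avg: cpu < 52 AND queue = 'long']
job_id=50: ✗
job_id=51: ✗
job_id=52: ✗
job_id=53: ✗
job_id=54: ✗
job_id=55: ✗
job_id=56: ✗
job_id=57: ✗
job_id=58: ✗
job_id=59: ✓ → 177
job_id=60: ✗
job_id=61: ✗
cpu_avg = 177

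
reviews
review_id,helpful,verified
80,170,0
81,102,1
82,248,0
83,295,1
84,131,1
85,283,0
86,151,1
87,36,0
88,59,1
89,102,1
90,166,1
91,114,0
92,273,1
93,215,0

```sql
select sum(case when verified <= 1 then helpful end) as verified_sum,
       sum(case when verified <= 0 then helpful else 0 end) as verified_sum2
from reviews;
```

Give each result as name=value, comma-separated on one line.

[verified_sum: verified <= 1]
review_id=80: ✓ → 170
review_id=81: ✓ → 102
review_id=82: ✓ → 248
review_id=83: ✓ → 295
review_id=84: ✓ → 131
review_id=85: ✓ → 283
review_id=86: ✓ → 151
review_id=87: ✓ → 36
review_id=88: ✓ → 59
review_id=89: ✓ → 102
review_id=90: ✓ → 166
review_id=91: ✓ → 114
review_id=92: ✓ → 273
review_id=93: ✓ → 215
verified_sum = 170 + 102 + 248 + 295 + 131 + 283 + 151 + 36 + 59 + 102 + 166 + 114 + 273 + 215 = 2345
—
[verified_sum2: verified <= 0]
review_id=80: ✓ → 170
review_id=81: ✗
review_id=82: ✓ → 248
review_id=83: ✗
review_id=84: ✗
review_id=85: ✓ → 283
review_id=86: ✗
review_id=87: ✓ → 36
review_id=88: ✗
review_id=89: ✗
review_id=90: ✗
review_id=91: ✓ → 114
review_id=92: ✗
review_id=93: ✓ → 215
verified_sum2 = 170 + 248 + 283 + 36 + 114 + 215 = 1066

verified_sum=2345, verified_sum2=1066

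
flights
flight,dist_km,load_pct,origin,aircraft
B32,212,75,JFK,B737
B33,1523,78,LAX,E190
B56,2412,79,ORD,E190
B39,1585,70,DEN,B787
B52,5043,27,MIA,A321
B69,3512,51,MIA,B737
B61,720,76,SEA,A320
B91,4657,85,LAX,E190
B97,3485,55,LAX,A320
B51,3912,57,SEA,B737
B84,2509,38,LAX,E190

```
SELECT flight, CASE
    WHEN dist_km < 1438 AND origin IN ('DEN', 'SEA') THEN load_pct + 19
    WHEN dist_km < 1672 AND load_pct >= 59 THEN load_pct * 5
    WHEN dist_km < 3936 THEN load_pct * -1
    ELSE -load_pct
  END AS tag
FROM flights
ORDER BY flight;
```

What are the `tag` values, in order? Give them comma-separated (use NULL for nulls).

375, 390, 350, -57, -27, -79, 95, -51, -38, -85, -55

flight=B32: dist_km < 1672 AND load_pct >= 59 → 375
flight=B33: dist_km < 1672 AND load_pct >= 59 → 390
flight=B39: dist_km < 1672 AND load_pct >= 59 → 350
flight=B51: dist_km < 3936 → -57
flight=B52: ELSE → -27
flight=B56: dist_km < 3936 → -79
flight=B61: dist_km < 1438 AND origin IN ('DEN', 'SEA') → 95
flight=B69: dist_km < 3936 → -51
flight=B84: dist_km < 3936 → -38
flight=B91: ELSE → -85
flight=B97: dist_km < 3936 → -55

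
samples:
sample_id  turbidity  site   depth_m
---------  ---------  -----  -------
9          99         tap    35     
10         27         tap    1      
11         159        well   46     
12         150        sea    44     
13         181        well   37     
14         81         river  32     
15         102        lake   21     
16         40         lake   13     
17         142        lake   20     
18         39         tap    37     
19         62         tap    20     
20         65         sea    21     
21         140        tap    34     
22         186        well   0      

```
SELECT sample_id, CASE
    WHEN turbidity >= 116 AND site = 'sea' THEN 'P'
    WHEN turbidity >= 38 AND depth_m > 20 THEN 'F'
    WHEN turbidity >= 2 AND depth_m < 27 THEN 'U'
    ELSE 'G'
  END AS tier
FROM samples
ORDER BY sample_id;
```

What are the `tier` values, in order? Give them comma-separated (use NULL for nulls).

sample_id=9: turbidity >= 38 AND depth_m > 20 → F
sample_id=10: turbidity >= 2 AND depth_m < 27 → U
sample_id=11: turbidity >= 38 AND depth_m > 20 → F
sample_id=12: turbidity >= 116 AND site = 'sea' → P
sample_id=13: turbidity >= 38 AND depth_m > 20 → F
sample_id=14: turbidity >= 38 AND depth_m > 20 → F
sample_id=15: turbidity >= 38 AND depth_m > 20 → F
sample_id=16: turbidity >= 2 AND depth_m < 27 → U
sample_id=17: turbidity >= 2 AND depth_m < 27 → U
sample_id=18: turbidity >= 38 AND depth_m > 20 → F
sample_id=19: turbidity >= 2 AND depth_m < 27 → U
sample_id=20: turbidity >= 38 AND depth_m > 20 → F
sample_id=21: turbidity >= 38 AND depth_m > 20 → F
sample_id=22: turbidity >= 2 AND depth_m < 27 → U

F, U, F, P, F, F, F, U, U, F, U, F, F, U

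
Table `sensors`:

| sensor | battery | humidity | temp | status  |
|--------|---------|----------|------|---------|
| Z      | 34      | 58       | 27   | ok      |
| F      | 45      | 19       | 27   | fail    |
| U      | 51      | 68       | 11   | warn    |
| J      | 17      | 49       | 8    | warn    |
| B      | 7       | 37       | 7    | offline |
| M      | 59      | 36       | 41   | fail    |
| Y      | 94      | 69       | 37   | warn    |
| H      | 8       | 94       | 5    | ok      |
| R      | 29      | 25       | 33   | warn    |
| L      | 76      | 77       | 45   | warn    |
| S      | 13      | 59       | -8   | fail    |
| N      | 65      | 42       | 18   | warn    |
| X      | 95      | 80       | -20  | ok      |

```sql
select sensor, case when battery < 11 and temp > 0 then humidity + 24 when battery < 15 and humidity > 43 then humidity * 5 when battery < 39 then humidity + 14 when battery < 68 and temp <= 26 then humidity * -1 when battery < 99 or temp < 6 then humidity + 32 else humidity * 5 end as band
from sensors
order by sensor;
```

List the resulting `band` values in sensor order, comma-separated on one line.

61, 51, 118, 63, 109, 68, -42, 39, 295, -68, 112, 101, 72

sensor=B: battery < 11 and temp > 0 → 61
sensor=F: battery < 99 or temp < 6 → 51
sensor=H: battery < 11 and temp > 0 → 118
sensor=J: battery < 39 → 63
sensor=L: battery < 99 or temp < 6 → 109
sensor=M: battery < 99 or temp < 6 → 68
sensor=N: battery < 68 and temp <= 26 → -42
sensor=R: battery < 39 → 39
sensor=S: battery < 15 and humidity > 43 → 295
sensor=U: battery < 68 and temp <= 26 → -68
sensor=X: battery < 99 or temp < 6 → 112
sensor=Y: battery < 99 or temp < 6 → 101
sensor=Z: battery < 39 → 72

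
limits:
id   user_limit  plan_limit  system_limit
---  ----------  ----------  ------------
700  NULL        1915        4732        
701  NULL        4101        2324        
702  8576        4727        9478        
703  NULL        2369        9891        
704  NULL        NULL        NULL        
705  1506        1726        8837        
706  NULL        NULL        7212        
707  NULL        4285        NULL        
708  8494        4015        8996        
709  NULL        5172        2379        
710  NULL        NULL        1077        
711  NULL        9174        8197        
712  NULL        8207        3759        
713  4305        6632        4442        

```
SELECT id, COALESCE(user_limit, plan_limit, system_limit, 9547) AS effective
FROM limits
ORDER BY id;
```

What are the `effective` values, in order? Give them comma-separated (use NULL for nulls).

1915, 4101, 8576, 2369, 9547, 1506, 7212, 4285, 8494, 5172, 1077, 9174, 8207, 4305

id=700: user_limit=NULL, plan_limit=1915 → 1915
id=701: user_limit=NULL, plan_limit=4101 → 4101
id=702: user_limit=8576 → 8576
id=703: user_limit=NULL, plan_limit=2369 → 2369
id=704: user_limit=NULL, plan_limit=NULL, system_limit=NULL, → literal 9547 → 9547
id=705: user_limit=1506 → 1506
id=706: user_limit=NULL, plan_limit=NULL, system_limit=7212 → 7212
id=707: user_limit=NULL, plan_limit=4285 → 4285
id=708: user_limit=8494 → 8494
id=709: user_limit=NULL, plan_limit=5172 → 5172
id=710: user_limit=NULL, plan_limit=NULL, system_limit=1077 → 1077
id=711: user_limit=NULL, plan_limit=9174 → 9174
id=712: user_limit=NULL, plan_limit=8207 → 8207
id=713: user_limit=4305 → 4305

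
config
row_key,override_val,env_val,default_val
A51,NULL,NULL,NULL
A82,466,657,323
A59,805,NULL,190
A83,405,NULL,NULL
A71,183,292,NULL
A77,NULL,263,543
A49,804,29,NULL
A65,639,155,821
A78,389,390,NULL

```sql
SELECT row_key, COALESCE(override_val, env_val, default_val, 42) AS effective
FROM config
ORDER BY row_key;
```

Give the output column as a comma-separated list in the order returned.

row_key=A49: override_val=804 → 804
row_key=A51: override_val=NULL, env_val=NULL, default_val=NULL, → literal 42 → 42
row_key=A59: override_val=805 → 805
row_key=A65: override_val=639 → 639
row_key=A71: override_val=183 → 183
row_key=A77: override_val=NULL, env_val=263 → 263
row_key=A78: override_val=389 → 389
row_key=A82: override_val=466 → 466
row_key=A83: override_val=405 → 405

804, 42, 805, 639, 183, 263, 389, 466, 405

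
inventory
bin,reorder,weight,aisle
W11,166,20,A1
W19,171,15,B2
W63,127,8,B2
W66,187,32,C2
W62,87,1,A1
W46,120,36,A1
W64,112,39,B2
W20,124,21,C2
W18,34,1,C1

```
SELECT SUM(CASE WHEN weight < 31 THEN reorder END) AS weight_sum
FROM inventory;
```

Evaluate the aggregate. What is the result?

709

bin=W11: ✓ → 166
bin=W19: ✓ → 171
bin=W63: ✓ → 127
bin=W66: ✗
bin=W62: ✓ → 87
bin=W46: ✗
bin=W64: ✗
bin=W20: ✓ → 124
bin=W18: ✓ → 34
weight_sum = 166 + 171 + 127 + 87 + 124 + 34 = 709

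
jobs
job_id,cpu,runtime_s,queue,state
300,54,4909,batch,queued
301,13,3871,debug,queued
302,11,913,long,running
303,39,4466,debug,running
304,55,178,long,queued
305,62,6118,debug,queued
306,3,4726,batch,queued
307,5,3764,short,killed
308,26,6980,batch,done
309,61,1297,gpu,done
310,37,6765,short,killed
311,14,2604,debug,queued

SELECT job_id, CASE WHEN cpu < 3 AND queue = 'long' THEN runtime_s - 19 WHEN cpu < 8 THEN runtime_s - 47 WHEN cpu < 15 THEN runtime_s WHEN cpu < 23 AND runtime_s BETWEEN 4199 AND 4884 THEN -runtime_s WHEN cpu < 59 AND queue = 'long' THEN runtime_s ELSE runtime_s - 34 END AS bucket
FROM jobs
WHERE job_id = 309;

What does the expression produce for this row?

job_id = 309: cpu=61, runtime_s=1297, queue=gpu, state=done.
cpu < 3 AND queue = 'long' → false
cpu < 8 → false
cpu < 15 → false
cpu < 23 AND runtime_s BETWEEN 4199 AND 4884 → false
cpu < 59 AND queue = 'long' → false
No prior WHEN matched → ELSE → 1263

1263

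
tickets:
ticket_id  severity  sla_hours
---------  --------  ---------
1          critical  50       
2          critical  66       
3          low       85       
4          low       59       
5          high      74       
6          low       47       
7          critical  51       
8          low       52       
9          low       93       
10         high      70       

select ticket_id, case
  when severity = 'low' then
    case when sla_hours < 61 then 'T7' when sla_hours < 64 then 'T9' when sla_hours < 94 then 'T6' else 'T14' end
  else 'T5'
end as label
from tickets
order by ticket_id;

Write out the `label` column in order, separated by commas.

T5, T5, T6, T7, T5, T7, T5, T7, T6, T5

ticket_id=1: severity='critical' → outer ELSE → T5
ticket_id=2: severity='critical' → outer ELSE → T5
ticket_id=3: severity='low' → inner[sla_hours < 94] → T6
ticket_id=4: severity='low' → inner[sla_hours < 61] → T7
ticket_id=5: severity='high' → outer ELSE → T5
ticket_id=6: severity='low' → inner[sla_hours < 61] → T7
ticket_id=7: severity='critical' → outer ELSE → T5
ticket_id=8: severity='low' → inner[sla_hours < 61] → T7
ticket_id=9: severity='low' → inner[sla_hours < 94] → T6
ticket_id=10: severity='high' → outer ELSE → T5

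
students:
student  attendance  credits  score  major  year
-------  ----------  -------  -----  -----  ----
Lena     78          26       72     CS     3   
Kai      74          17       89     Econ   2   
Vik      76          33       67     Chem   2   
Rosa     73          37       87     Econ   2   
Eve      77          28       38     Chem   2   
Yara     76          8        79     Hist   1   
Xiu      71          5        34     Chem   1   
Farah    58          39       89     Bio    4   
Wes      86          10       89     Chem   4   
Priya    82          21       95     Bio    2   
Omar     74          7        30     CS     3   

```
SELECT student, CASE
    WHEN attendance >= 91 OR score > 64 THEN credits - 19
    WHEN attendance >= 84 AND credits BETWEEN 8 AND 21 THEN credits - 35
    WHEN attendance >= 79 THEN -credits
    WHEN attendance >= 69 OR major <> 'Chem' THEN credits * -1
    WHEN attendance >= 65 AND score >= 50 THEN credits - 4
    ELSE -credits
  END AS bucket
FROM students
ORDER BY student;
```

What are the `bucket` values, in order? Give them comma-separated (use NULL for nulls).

student=Eve: attendance >= 69 OR major <> 'Chem' → -28
student=Farah: attendance >= 91 OR score > 64 → 20
student=Kai: attendance >= 91 OR score > 64 → -2
student=Lena: attendance >= 91 OR score > 64 → 7
student=Omar: attendance >= 69 OR major <> 'Chem' → -7
student=Priya: attendance >= 91 OR score > 64 → 2
student=Rosa: attendance >= 91 OR score > 64 → 18
student=Vik: attendance >= 91 OR score > 64 → 14
student=Wes: attendance >= 91 OR score > 64 → -9
student=Xiu: attendance >= 69 OR major <> 'Chem' → -5
student=Yara: attendance >= 91 OR score > 64 → -11

-28, 20, -2, 7, -7, 2, 18, 14, -9, -5, -11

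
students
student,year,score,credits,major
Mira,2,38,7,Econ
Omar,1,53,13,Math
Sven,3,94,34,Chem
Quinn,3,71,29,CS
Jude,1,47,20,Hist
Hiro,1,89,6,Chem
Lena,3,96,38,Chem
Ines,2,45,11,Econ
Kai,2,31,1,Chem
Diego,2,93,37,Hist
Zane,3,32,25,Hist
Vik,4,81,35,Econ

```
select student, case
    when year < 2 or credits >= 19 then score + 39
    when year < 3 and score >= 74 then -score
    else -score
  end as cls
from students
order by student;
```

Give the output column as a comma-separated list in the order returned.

student=Diego: year < 2 or credits >= 19 → 132
student=Hiro: year < 2 or credits >= 19 → 128
student=Ines: ELSE → -45
student=Jude: year < 2 or credits >= 19 → 86
student=Kai: ELSE → -31
student=Lena: year < 2 or credits >= 19 → 135
student=Mira: ELSE → -38
student=Omar: year < 2 or credits >= 19 → 92
student=Quinn: year < 2 or credits >= 19 → 110
student=Sven: year < 2 or credits >= 19 → 133
student=Vik: year < 2 or credits >= 19 → 120
student=Zane: year < 2 or credits >= 19 → 71

132, 128, -45, 86, -31, 135, -38, 92, 110, 133, 120, 71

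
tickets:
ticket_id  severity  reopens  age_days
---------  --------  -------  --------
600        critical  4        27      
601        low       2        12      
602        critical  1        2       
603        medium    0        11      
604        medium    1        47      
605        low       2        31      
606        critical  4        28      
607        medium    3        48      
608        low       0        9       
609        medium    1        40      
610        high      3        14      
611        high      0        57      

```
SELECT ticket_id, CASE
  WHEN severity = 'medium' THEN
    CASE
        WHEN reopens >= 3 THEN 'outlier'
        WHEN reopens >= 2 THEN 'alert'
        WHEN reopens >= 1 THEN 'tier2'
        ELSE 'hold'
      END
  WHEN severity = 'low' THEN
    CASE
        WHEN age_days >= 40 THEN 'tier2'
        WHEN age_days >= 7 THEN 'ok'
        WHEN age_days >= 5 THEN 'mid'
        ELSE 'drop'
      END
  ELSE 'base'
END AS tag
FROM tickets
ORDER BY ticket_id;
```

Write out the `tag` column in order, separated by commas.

ticket_id=600: severity='critical' → outer ELSE → base
ticket_id=601: severity='low' → inner[age_days >= 7] → ok
ticket_id=602: severity='critical' → outer ELSE → base
ticket_id=603: severity='medium' → inner[ELSE] → hold
ticket_id=604: severity='medium' → inner[reopens >= 1] → tier2
ticket_id=605: severity='low' → inner[age_days >= 7] → ok
ticket_id=606: severity='critical' → outer ELSE → base
ticket_id=607: severity='medium' → inner[reopens >= 3] → outlier
ticket_id=608: severity='low' → inner[age_days >= 7] → ok
ticket_id=609: severity='medium' → inner[reopens >= 1] → tier2
ticket_id=610: severity='high' → outer ELSE → base
ticket_id=611: severity='high' → outer ELSE → base

base, ok, base, hold, tier2, ok, base, outlier, ok, tier2, base, base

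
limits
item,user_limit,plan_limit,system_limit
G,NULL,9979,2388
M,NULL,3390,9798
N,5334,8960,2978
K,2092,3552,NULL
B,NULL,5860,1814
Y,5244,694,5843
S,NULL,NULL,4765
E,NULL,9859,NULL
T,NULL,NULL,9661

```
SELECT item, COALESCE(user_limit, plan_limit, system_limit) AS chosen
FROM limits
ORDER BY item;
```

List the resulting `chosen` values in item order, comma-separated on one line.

item=B: user_limit=NULL, plan_limit=5860 → 5860
item=E: user_limit=NULL, plan_limit=9859 → 9859
item=G: user_limit=NULL, plan_limit=9979 → 9979
item=K: user_limit=2092 → 2092
item=M: user_limit=NULL, plan_limit=3390 → 3390
item=N: user_limit=5334 → 5334
item=S: user_limit=NULL, plan_limit=NULL, system_limit=4765 → 4765
item=T: user_limit=NULL, plan_limit=NULL, system_limit=9661 → 9661
item=Y: user_limit=5244 → 5244

5860, 9859, 9979, 2092, 3390, 5334, 4765, 9661, 5244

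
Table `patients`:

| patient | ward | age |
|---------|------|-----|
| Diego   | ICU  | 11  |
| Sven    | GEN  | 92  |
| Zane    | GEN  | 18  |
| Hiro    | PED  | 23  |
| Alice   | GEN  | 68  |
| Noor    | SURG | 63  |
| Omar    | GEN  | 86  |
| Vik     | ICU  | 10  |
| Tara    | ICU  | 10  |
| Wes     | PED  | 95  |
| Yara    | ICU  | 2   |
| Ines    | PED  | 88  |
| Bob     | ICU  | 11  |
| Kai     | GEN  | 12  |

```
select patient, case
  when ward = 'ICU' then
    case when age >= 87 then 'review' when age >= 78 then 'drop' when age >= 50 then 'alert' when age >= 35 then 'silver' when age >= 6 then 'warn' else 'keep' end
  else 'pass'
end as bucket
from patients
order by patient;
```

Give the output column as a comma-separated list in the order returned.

pass, warn, warn, pass, pass, pass, pass, pass, pass, warn, warn, pass, keep, pass

patient=Alice: ward='GEN' → outer ELSE → pass
patient=Bob: ward='ICU' → inner[age >= 6] → warn
patient=Diego: ward='ICU' → inner[age >= 6] → warn
patient=Hiro: ward='PED' → outer ELSE → pass
patient=Ines: ward='PED' → outer ELSE → pass
patient=Kai: ward='GEN' → outer ELSE → pass
patient=Noor: ward='SURG' → outer ELSE → pass
patient=Omar: ward='GEN' → outer ELSE → pass
patient=Sven: ward='GEN' → outer ELSE → pass
patient=Tara: ward='ICU' → inner[age >= 6] → warn
patient=Vik: ward='ICU' → inner[age >= 6] → warn
patient=Wes: ward='PED' → outer ELSE → pass
patient=Yara: ward='ICU' → inner[ELSE] → keep
patient=Zane: ward='GEN' → outer ELSE → pass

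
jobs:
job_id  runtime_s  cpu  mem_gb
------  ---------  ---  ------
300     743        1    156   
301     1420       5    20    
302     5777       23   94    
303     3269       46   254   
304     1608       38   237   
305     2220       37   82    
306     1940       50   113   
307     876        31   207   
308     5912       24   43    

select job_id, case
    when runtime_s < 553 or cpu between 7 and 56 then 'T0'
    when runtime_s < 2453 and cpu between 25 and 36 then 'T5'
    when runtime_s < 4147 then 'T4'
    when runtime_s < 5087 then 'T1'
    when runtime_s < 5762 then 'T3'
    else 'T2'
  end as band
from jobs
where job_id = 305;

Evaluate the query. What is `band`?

T0

job_id = 305: runtime_s=2220, cpu=37, mem_gb=82.
runtime_s < 553 or cpu between 7 and 56 → true → T0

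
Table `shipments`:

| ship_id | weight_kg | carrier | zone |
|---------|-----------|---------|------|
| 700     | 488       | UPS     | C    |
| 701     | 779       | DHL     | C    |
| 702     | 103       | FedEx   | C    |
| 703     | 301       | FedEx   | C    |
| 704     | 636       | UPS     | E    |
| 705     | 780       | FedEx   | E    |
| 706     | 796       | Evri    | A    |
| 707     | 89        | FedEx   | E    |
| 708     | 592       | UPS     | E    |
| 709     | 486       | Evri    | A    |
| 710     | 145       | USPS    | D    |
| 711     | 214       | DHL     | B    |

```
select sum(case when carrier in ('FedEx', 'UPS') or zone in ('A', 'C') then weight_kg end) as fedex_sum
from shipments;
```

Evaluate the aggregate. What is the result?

5050

ship_id=700: ✓ → 488
ship_id=701: ✓ → 779
ship_id=702: ✓ → 103
ship_id=703: ✓ → 301
ship_id=704: ✓ → 636
ship_id=705: ✓ → 780
ship_id=706: ✓ → 796
ship_id=707: ✓ → 89
ship_id=708: ✓ → 592
ship_id=709: ✓ → 486
ship_id=710: ✗
ship_id=711: ✗
fedex_sum = 488 + 779 + 103 + 301 + 636 + 780 + 796 + 89 + 592 + 486 = 5050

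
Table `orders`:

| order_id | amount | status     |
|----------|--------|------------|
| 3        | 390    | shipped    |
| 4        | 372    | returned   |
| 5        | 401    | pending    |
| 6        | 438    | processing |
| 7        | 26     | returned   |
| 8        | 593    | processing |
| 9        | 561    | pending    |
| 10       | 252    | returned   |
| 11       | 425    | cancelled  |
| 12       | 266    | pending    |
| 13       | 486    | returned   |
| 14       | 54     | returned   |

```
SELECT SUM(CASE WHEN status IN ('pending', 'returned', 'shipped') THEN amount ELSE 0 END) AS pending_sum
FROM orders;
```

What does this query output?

order_id=3: ✓ → 390
order_id=4: ✓ → 372
order_id=5: ✓ → 401
order_id=6: ✗
order_id=7: ✓ → 26
order_id=8: ✗
order_id=9: ✓ → 561
order_id=10: ✓ → 252
order_id=11: ✗
order_id=12: ✓ → 266
order_id=13: ✓ → 486
order_id=14: ✓ → 54
pending_sum = 390 + 372 + 401 + 26 + 561 + 252 + 266 + 486 + 54 = 2808

2808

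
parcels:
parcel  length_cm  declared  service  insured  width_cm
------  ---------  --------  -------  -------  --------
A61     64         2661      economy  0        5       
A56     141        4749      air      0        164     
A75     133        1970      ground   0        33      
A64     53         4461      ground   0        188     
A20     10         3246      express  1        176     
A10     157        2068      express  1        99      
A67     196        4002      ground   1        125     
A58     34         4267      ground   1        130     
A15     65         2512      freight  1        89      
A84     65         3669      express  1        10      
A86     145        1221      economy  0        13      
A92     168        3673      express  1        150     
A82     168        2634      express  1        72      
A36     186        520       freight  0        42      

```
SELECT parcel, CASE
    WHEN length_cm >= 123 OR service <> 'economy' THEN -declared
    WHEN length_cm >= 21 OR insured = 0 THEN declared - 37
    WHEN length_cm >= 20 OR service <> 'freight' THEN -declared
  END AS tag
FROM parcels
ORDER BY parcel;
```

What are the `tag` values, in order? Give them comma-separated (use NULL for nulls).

parcel=A10: length_cm >= 123 OR service <> 'economy' → -2068
parcel=A15: length_cm >= 123 OR service <> 'economy' → -2512
parcel=A20: length_cm >= 123 OR service <> 'economy' → -3246
parcel=A36: length_cm >= 123 OR service <> 'economy' → -520
parcel=A56: length_cm >= 123 OR service <> 'economy' → -4749
parcel=A58: length_cm >= 123 OR service <> 'economy' → -4267
parcel=A61: length_cm >= 21 OR insured = 0 → 2624
parcel=A64: length_cm >= 123 OR service <> 'economy' → -4461
parcel=A67: length_cm >= 123 OR service <> 'economy' → -4002
parcel=A75: length_cm >= 123 OR service <> 'economy' → -1970
parcel=A82: length_cm >= 123 OR service <> 'economy' → -2634
parcel=A84: length_cm >= 123 OR service <> 'economy' → -3669
parcel=A86: length_cm >= 123 OR service <> 'economy' → -1221
parcel=A92: length_cm >= 123 OR service <> 'economy' → -3673

-2068, -2512, -3246, -520, -4749, -4267, 2624, -4461, -4002, -1970, -2634, -3669, -1221, -3673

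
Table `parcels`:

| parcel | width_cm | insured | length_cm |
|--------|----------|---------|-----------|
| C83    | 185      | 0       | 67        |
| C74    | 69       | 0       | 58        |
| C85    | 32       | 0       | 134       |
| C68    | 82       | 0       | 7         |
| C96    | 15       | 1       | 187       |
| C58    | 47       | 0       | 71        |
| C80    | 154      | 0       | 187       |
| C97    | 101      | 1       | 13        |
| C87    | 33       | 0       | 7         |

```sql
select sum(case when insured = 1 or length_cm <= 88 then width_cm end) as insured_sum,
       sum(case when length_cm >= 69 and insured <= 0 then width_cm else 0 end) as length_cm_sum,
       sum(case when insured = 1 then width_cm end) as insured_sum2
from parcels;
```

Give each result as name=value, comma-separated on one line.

insured_sum=532, length_cm_sum=233, insured_sum2=116

[insured_sum: insured = 1 or length_cm <= 88]
parcel=C83: ✓ → 185
parcel=C74: ✓ → 69
parcel=C85: ✗
parcel=C68: ✓ → 82
parcel=C96: ✓ → 15
parcel=C58: ✓ → 47
parcel=C80: ✗
parcel=C97: ✓ → 101
parcel=C87: ✓ → 33
insured_sum = 185 + 69 + 82 + 15 + 47 + 101 + 33 = 532
—
[length_cm_sum: length_cm >= 69 and insured <= 0]
parcel=C83: ✗
parcel=C74: ✗
parcel=C85: ✓ → 32
parcel=C68: ✗
parcel=C96: ✗
parcel=C58: ✓ → 47
parcel=C80: ✓ → 154
parcel=C97: ✗
parcel=C87: ✗
length_cm_sum = 32 + 47 + 154 = 233
—
[insured_sum2: insured = 1]
parcel=C83: ✗
parcel=C74: ✗
parcel=C85: ✗
parcel=C68: ✗
parcel=C96: ✓ → 15
parcel=C58: ✗
parcel=C80: ✗
parcel=C97: ✓ → 101
parcel=C87: ✗
insured_sum2 = 15 + 101 = 116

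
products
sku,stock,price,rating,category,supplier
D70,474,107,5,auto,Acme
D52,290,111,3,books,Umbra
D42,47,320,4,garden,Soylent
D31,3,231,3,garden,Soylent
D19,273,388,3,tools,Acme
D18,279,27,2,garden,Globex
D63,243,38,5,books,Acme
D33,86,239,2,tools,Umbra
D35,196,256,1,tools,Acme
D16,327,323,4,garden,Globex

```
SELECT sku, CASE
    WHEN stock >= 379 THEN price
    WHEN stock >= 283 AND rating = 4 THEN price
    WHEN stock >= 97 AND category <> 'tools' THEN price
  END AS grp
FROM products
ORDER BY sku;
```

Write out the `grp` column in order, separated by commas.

sku=D16: stock >= 283 AND rating = 4 → 323
sku=D18: stock >= 97 AND category <> 'tools' → 27
sku=D19: (no match → NULL) → NULL
sku=D31: (no match → NULL) → NULL
sku=D33: (no match → NULL) → NULL
sku=D35: (no match → NULL) → NULL
sku=D42: (no match → NULL) → NULL
sku=D52: stock >= 97 AND category <> 'tools' → 111
sku=D63: stock >= 97 AND category <> 'tools' → 38
sku=D70: stock >= 379 → 107

323, 27, NULL, NULL, NULL, NULL, NULL, 111, 38, 107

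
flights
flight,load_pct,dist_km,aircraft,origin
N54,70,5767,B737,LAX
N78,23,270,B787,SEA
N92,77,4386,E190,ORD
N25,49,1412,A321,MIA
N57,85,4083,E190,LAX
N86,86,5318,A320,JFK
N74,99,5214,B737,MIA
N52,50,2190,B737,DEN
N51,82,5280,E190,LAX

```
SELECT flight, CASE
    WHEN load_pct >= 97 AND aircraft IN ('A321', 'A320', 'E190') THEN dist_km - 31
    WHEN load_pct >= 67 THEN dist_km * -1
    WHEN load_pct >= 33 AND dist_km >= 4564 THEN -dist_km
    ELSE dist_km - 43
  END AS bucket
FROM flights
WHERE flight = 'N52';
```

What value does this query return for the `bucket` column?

flight = N52: load_pct=50, dist_km=2190, aircraft=B737, origin=DEN.
load_pct >= 97 AND aircraft IN ('A321', 'A320', 'E190') → false
load_pct >= 67 → false
load_pct >= 33 AND dist_km >= 4564 → false
No prior WHEN matched → ELSE → 2147

2147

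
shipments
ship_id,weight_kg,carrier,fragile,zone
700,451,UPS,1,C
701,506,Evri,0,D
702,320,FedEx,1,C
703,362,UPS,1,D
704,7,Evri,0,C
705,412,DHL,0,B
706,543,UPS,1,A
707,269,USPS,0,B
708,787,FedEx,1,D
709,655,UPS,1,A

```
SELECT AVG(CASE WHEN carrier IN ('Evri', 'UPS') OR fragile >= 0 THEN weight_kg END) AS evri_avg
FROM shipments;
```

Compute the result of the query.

431.2

ship_id=700: ✓ → 451
ship_id=701: ✓ → 506
ship_id=702: ✓ → 320
ship_id=703: ✓ → 362
ship_id=704: ✓ → 7
ship_id=705: ✓ → 412
ship_id=706: ✓ → 543
ship_id=707: ✓ → 269
ship_id=708: ✓ → 787
ship_id=709: ✓ → 655
evri_avg = (451 + 506 + 320 + 362 + 7 + 412 + 543 + 269 + 787 + 655) / 10 = 431.2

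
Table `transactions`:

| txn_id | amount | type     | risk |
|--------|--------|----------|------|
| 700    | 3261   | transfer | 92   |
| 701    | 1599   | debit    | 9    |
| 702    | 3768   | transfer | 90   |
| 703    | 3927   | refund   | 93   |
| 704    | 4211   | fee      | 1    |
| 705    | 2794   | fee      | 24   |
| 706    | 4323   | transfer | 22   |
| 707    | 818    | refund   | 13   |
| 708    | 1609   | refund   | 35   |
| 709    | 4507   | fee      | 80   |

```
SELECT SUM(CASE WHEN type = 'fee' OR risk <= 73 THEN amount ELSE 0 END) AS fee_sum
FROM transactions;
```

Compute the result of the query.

txn_id=700: ✗
txn_id=701: ✓ → 1599
txn_id=702: ✗
txn_id=703: ✗
txn_id=704: ✓ → 4211
txn_id=705: ✓ → 2794
txn_id=706: ✓ → 4323
txn_id=707: ✓ → 818
txn_id=708: ✓ → 1609
txn_id=709: ✓ → 4507
fee_sum = 1599 + 4211 + 2794 + 4323 + 818 + 1609 + 4507 = 19861

19861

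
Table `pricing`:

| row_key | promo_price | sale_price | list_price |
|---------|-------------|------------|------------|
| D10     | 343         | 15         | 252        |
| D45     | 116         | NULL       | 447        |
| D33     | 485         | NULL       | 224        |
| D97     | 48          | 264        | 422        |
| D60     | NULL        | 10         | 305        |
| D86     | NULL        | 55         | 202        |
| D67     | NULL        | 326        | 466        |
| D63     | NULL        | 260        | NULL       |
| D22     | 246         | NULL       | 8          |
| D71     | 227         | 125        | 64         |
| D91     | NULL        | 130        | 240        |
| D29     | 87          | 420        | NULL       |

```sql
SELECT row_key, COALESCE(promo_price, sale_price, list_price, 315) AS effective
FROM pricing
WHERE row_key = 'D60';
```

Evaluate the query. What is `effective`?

10

row_key = D60: promo_price=NULL, sale_price=10, list_price=305.
promo_price=NULL, sale_price=10 → 10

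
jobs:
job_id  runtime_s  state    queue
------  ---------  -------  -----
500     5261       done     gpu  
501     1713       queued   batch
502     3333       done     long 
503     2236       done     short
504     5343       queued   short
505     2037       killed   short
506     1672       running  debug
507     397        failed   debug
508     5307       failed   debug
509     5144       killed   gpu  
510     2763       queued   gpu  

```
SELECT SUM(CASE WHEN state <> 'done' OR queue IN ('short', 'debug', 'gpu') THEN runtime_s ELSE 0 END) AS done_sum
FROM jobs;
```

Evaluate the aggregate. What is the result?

job_id=500: ✓ → 5261
job_id=501: ✓ → 1713
job_id=502: ✗
job_id=503: ✓ → 2236
job_id=504: ✓ → 5343
job_id=505: ✓ → 2037
job_id=506: ✓ → 1672
job_id=507: ✓ → 397
job_id=508: ✓ → 5307
job_id=509: ✓ → 5144
job_id=510: ✓ → 2763
done_sum = 5261 + 1713 + 2236 + 5343 + 2037 + 1672 + 397 + 5307 + 5144 + 2763 = 31873

31873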